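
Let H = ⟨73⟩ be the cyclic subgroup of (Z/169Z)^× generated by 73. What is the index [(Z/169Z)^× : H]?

3

ord(73) | φ(169) = φ(13^2) = 13·(13−1) = 156 = 2^2 · 3 · 13.
Divisors of 156: 1, 2, 3, 4, 6, 12, 13, 26, 39, 52, 78, 156.
Check 73^d mod 169 for each divisor in increasing order:
73^1 ≡ 73 (mod 169)
73^2 ≡ 90 (mod 169)
73^3 ≡ 148 (mod 169)
73^4 ≡ 157 (mod 169)
73^6 ≡ 103 (mod 169)
73^12 ≡ 131 (mod 169)
73^13 ≡ 99 (mod 169)
73^26 ≡ 168 (mod 169)
73^39 ≡ 70 (mod 169)
73^52 ≡ 1 (mod 169) ✓
The order of 73 is 52, so the subgroup it generates has 52 elements.
Index = |(Z/169Z)^×| / |⟨73⟩| = 156 / 52 = 3.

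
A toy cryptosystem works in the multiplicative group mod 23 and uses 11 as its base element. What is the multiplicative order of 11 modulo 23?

22

The order of 11 must divide φ(23) = 23 − 1 = 22 = 2 · 11.
Divisors of 22: 1, 2, 11, 22.
Compute 11^d (mod 23) for the divisors d until we hit 1:
11^1 ≡ 11 (mod 23)
11^2 ≡ 6 (mod 23)
11^11 ≡ 22 (mod 23)
11^22 ≡ 1 (mod 23) ✓
Hence ord(11) = 22.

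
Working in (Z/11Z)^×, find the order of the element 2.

ord(2) | φ(11) = 11 − 1 = 10 = 2 · 5.
Divisors of 10: 1, 2, 5, 10.
Compute 2^d (mod 11) for the divisors d until we hit 1:
2^1 ≡ 2 (mod 11)
2^2 ≡ 4 (mod 11)
2^5 ≡ 10 (mod 11)
2^10 ≡ 1 (mod 11) ✓
The smallest such exponent is 10, so the order of 2 is 10.

10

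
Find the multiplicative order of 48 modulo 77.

By Lagrange's theorem, ord_77(48) divides φ(77) = φ(7·11) = (7−1)·(11−1) = 6·10 = 60 = 2^2 · 3 · 5.
Divisors of 60: 1, 2, 3, 4, 5, 6, 10, 12, 15, 20, 30, 60.
Check 48^d mod 77 for each divisor in increasing order:
48^1 ≡ 48 (mod 77)
48^2 ≡ 71 (mod 77)
48^3 ≡ 20 (mod 77)
48^4 ≡ 36 (mod 77)
48^5 ≡ 34 (mod 77)
48^6 ≡ 15 (mod 77)
48^10 ≡ 1 (mod 77) ✓
So ord_77(48) = 10.

10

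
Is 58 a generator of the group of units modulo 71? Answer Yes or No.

No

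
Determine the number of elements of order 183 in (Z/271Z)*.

φ(271) = 271 − 1 = 270 = 2 · 3^3 · 5.
Since (Z/271Z)^× is cyclic of order 270, the number of elements of order d is φ(d) when d | 270 and 0 otherwise.
183 does not divide 270, so no element of (Z/271Z)^× has order 183.

0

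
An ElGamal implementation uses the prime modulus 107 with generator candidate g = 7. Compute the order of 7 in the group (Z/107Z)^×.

106

Since 7 ∈ (Z/107Z)^×, its order divides φ(107) = 107 − 1 = 106 = 2 · 53.
Divisors of 106: 1, 2, 53, 106.
Check 7^d mod 107 for each divisor in increasing order:
7^1 ≡ 7 (mod 107)
7^2 ≡ 49 (mod 107)
7^53 ≡ 106 (mod 107)
7^106 ≡ 1 (mod 107) ✓
Hence ord(7) = 106.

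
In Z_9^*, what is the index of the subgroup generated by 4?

ord(4) | φ(9) = φ(3^2) = 3·(3−1) = 6 = 2 · 3.
Divisors of 6: 1, 2, 3, 6.
Check 4^d mod 9 for each divisor in increasing order:
4^1 ≡ 4
4^2 ≡ 7
4^3 ≡ 1
The order of 4 is 3, so the subgroup it generates has 3 elements.
Index = |(Z/9Z)^×| / |⟨4⟩| = 6 / 3 = 2.

2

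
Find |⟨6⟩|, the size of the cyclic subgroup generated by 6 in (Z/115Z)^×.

The order of 6 must divide φ(115) = φ(5·23) = (5−1)·(23−1) = 4·22 = 88 = 2^3 · 11.
Divisors of 88: 1, 2, 4, 8, 11, 22, 44, 88.
Evaluate successive powers at the divisors of 88:
6^1 ≡ 6
6^2 ≡ 36
6^4 ≡ 31
6^8 ≡ 41
6^11 ≡ 1
Therefore the multiplicative order of 6 modulo 115 is 11.

11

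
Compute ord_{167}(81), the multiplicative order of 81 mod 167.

Since 81 ∈ (Z/167Z)^×, its order divides φ(167) = 167 − 1 = 166 = 2 · 83.
Divisors of 166: 1, 2, 83, 166.
Evaluate successive powers at the divisors of 166:
81^1 ≡ 81
81^2 ≡ 48
81^83 ≡ 1
Therefore the multiplicative order of 81 modulo 167 is 83.

83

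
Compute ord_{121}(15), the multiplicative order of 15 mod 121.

55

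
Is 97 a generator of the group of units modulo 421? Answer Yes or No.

No

φ(421) = 421 − 1 = 420 = 2^2 · 3 · 5 · 7.
97 is a primitive root mod 421 iff 97^(φ(421)/q) ≢ 1 for every prime q | φ(421), i.e. q ∈ {2, 3, 5, 7}.
97^210 ≡ 1 (mod 421)  [q = 2: ≡ 1 ✗]
97^140 ≡ 400 (mod 421)  [q = 3: ≢ 1 ✓]
97^84 ≡ 354 (mod 421)  [q = 5: ≢ 1 ✓]
97^60 ≡ 370 (mod 421)  [q = 7: ≢ 1 ✓]
Since 97^210 ≡ 1, the order of 97 divides 210 < 420, so 97 is not a primitive root.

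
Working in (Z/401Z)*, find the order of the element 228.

ord(228) | φ(401) = 401 − 1 = 400 = 2^4 · 5^2.
Divisors of 400: 1, 2, 4, 5, 8, 10, 16, 20, 25, 40, 50, 80, 100, 200, 400.
Test each divisor d:
228^1 ≡ 228 (mod 401)
228^2 ≡ 255 (mod 401)
228^4 ≡ 63 (mod 401)
228^5 ≡ 329 (mod 401)
228^8 ≡ 360 (mod 401)
228^10 ≡ 372 (mod 401)
228^16 ≡ 77 (mod 401)
228^20 ≡ 39 (mod 401)
228^25 ≡ 400 (mod 401)
228^40 ≡ 318 (mod 401)
228^50 ≡ 1 (mod 401) ✓
Therefore the multiplicative order of 228 modulo 401 is 50.

50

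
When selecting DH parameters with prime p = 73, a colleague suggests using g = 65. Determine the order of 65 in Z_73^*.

ord(65) | φ(73) = 73 − 1 = 72 = 2^3 · 3^2.
Divisors of 72: 1, 2, 3, 4, 6, 8, 9, 12, 18, 24, 36, 72.
Check 65^d mod 73 for each divisor in increasing order:
65^1 ≡ 65
65^2 ≡ 64
65^3 ≡ 72
65^4 ≡ 8
65^6 ≡ 1
The smallest such exponent is 6, so the order of 65 is 6.

6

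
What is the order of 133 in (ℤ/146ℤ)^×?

72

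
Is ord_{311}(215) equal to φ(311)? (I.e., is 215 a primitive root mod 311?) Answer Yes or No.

φ(311) = 311 − 1 = 310 = 2 · 5 · 31.
It suffices to check that the order of 215 is not a proper divisor of 310: compute 215^(310/q) for q ∈ {2, 5, 31}.
215^155 ≡ 310 (mod 311)  [q = 2: ≢ 1 ✓]
215^62 ≡ 216 (mod 311)  [q = 5: ≢ 1 ✓]
215^10 ≡ 83 (mod 311)  [q = 31: ≢ 1 ✓]
All checks pass, so 215 has order 310 and is a primitive root modulo 311.

Yes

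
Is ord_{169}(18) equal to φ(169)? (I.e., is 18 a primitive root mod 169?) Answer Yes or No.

φ(169) = φ(13^2) = 13·(13−1) = 156 = 2^2 · 3 · 13.
An element g generates (Z/169Z)^× iff g^(156/q) ≢ 1 (mod 169) for each prime q ∈ {2, 3, 13}.
18^78 ≡ 168 (mod 169)  [q = 2: ≢ 1 ✓]
18^52 ≡ 1 (mod 169)  [q = 3: ≡ 1 ✗]
18^12 ≡ 79 (mod 169)  [q = 13: ≢ 1 ✓]
The check at q = 3 fails, so 18 generates a proper subgroup.

No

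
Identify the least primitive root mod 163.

φ(163) = 163 − 1 = 162 = 2 · 3^4.
g is a primitive root iff g^(162/q) ≢ 1 (mod 163) for each prime q ∈ {2, 3}.
g = 2: 2^81 ≡ 162; 2^54 ≡ 104 — none is 1, so 2 is a primitive root.
Hence the least primitive root of 163 is 2.

2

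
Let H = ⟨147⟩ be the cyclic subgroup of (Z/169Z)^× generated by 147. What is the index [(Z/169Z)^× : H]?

ord(147) | φ(169) = φ(13^2) = 13·(13−1) = 156 = 2^2 · 3 · 13.
Divisors of 156: 1, 2, 3, 4, 6, 12, 13, 26, 39, 52, 78, 156.
Compute 147^d (mod 169) for the divisors d until we hit 1:
147^1 ≡ 147 (mod 169)
147^2 ≡ 146 (mod 169)
147^3 ≡ 168 (mod 169)
147^4 ≡ 22 (mod 169)
147^6 ≡ 1 (mod 169) ✓
The order of 147 is 6, so the subgroup it generates has 6 elements.
Index = |(Z/169Z)^×| / |⟨147⟩| = 156 / 6 = 26.

26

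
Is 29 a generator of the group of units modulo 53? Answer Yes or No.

φ(53) = 53 − 1 = 52 = 2^2 · 13.
It suffices to check that the order of 29 is not a proper divisor of 52: compute 29^(52/q) for q ∈ {2, 13}.
29^26 ≡ 1 (mod 53)  [q = 2: ≡ 1 ✗]
29^4 ≡ 49 (mod 53)  [q = 13: ≢ 1 ✓]
29^26 ≡ 1 shows ord(29) | 26, strictly less than φ(53); not a primitive root.

No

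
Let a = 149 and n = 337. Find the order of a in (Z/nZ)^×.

168

Since 149 ∈ (Z/337Z)^×, its order divides φ(337) = 337 − 1 = 336 = 2^4 · 3 · 7.
Divisors of 336: 1, 2, 3, 4, 6, 7, 8, 12, 14, 16, 21, 24, 28, 42, 48, 56, 84, 112, 168, 336.
Test each divisor d:
149^1 ≡ 149
149^2 ≡ 296
149^3 ≡ 294
149^4 ≡ 333
149^6 ≡ 164
149^7 ≡ 172
149^8 ≡ 16
149^12 ≡ 273
149^14 ≡ 265
149^16 ≡ 256
149^21 ≡ 85
149^24 ≡ 52
149^28 ≡ 129
149^42 ≡ 148
149^48 ≡ 8
149^56 ≡ 128
149^84 ≡ 336
149^112 ≡ 208
149^168 ≡ 1
Hence ord(149) = 168.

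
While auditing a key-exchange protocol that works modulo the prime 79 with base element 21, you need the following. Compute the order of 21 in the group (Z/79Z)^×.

ord(21) | φ(79) = 79 − 1 = 78 = 2 · 3 · 13.
Divisors of 78: 1, 2, 3, 6, 13, 26, 39, 78.
Test each divisor d:
21^1 ≡ 21
21^2 ≡ 46
21^3 ≡ 18
21^6 ≡ 8
21^13 ≡ 1
The smallest such exponent is 13, so the order of 21 is 13.

13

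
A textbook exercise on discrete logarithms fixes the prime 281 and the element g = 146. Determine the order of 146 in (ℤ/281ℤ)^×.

40

By Lagrange's theorem, ord_281(146) divides φ(281) = 281 − 1 = 280 = 2^3 · 5 · 7.
Divisors of 280: 1, 2, 4, 5, 7, 8, 10, 14, 20, 28, 35, 40, 56, 70, 140, 280.
Test each divisor d:
146^1 ≡ 146 (mod 281)
146^2 ≡ 241 (mod 281)
146^4 ≡ 195 (mod 281)
146^5 ≡ 89 (mod 281)
146^7 ≡ 93 (mod 281)
146^8 ≡ 90 (mod 281)
146^10 ≡ 53 (mod 281)
146^14 ≡ 219 (mod 281)
146^20 ≡ 280 (mod 281)
146^28 ≡ 191 (mod 281)
146^35 ≡ 60 (mod 281)
146^40 ≡ 1 (mod 281) ✓
So ord_281(146) = 40.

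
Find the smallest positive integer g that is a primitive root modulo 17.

3

φ(17) = 17 − 1 = 16 = 2^4.
Test candidates g = 2, 3, … against the prime factors q ∈ {2} of φ(17): g is a generator iff g^(16/q) ≢ 1 for every such q.
g = 2: 2^8 ≡ 1 — hits 1, so not a primitive root.
g = 3: 3^8 ≡ 16 — none is 1, so 3 is a primitive root.
Hence the least primitive root of 17 is 3.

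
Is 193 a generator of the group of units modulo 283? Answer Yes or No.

Yes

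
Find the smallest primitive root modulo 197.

φ(197) = 197 − 1 = 196 = 2^2 · 7^2.
Test candidates g = 2, 3, … against the prime factors q ∈ {2, 7} of φ(197): g is a generator iff g^(196/q) ≢ 1 for every such q.
g = 2: 2^98 ≡ 196; 2^28 ≡ 104 — none is 1, so 2 is a primitive root.
Hence the least primitive root of 197 is 2.

2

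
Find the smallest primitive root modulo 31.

φ(31) = 31 − 1 = 30 = 2 · 3 · 5.
g is a primitive root iff g^(30/q) ≢ 1 (mod 31) for each prime q ∈ {2, 3, 5}.
g = 2: 2^15 ≡ 1 — hits 1, so not a primitive root.
g = 3: 3^15 ≡ 30; 3^10 ≡ 25; 3^6 ≡ 16 — none is 1, so 3 is a primitive root.
So 3 is the smallest generator of (Z/31Z)^×.

3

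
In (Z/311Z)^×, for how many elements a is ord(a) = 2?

1

φ(311) = 311 − 1 = 310 = 2 · 5 · 31.
In a cyclic group of order 310, there are φ(d) elements of order d for each divisor d of 310, and zero for non-divisors.
2 | 310, and φ(2) = 2 − 1 = 1.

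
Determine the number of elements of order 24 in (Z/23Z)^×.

0

φ(23) = 23 − 1 = 22 = 2 · 11.
Since (Z/23Z)^× is cyclic of order 22, the number of elements of order d is φ(d) when d | 22 and 0 otherwise.
Here 22 is not a multiple of 24, so there are no elements of order 24.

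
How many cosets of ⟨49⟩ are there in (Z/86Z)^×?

The order of 49 must divide φ(86) = φ(2)·φ(43) = 1·42 = 42 = 2 · 3 · 7.
Divisors of 42: 1, 2, 3, 6, 7, 14, 21, 42.
Test each divisor d:
49^1 ≡ 49 (mod 86)
49^2 ≡ 79 (mod 86)
49^3 ≡ 1 (mod 86) ✓
Thus |⟨49⟩| = ord(49) = 3.
[(Z/86Z)^× : ⟨49⟩] = 42/3 = 14.

14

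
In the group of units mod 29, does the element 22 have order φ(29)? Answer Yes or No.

No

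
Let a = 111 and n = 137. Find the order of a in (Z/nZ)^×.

136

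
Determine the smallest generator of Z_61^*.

2

φ(61) = 61 − 1 = 60 = 2^2 · 3 · 5.
Test candidates g = 2, 3, … against the prime factors q ∈ {2, 3, 5} of φ(61): g is a generator iff g^(60/q) ≢ 1 for every such q.
g = 2: 2^30 ≡ 60; 2^20 ≡ 47; 2^12 ≡ 9 — none is 1, so 2 is a primitive root.
So 2 is the smallest generator of (Z/61Z)^×.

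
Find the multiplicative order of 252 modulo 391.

16

ord(252) | φ(391) = φ(17·23) = (17−1)·(23−1) = 16·22 = 352 = 2^5 · 11.
Divisors of 352: 1, 2, 4, 8, 11, 16, 22, 32, 44, 88, 176, 352.
Evaluate successive powers at the divisors of 352:
252^1 ≡ 252 (mod 391)
252^2 ≡ 162 (mod 391)
252^4 ≡ 47 (mod 391)
252^8 ≡ 254 (mod 391)
252^11 ≡ 367 (mod 391)
252^16 ≡ 1 (mod 391) ✓
Therefore the multiplicative order of 252 modulo 391 is 16.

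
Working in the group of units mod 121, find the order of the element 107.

By Lagrange's theorem, ord_121(107) divides φ(121) = φ(11^2) = 11·(11−1) = 110 = 2 · 5 · 11.
Divisors of 110: 1, 2, 5, 10, 11, 22, 55, 110.
Check 107^d mod 121 for each divisor in increasing order:
107^1 ≡ 107 (mod 121)
107^2 ≡ 75 (mod 121)
107^5 ≡ 21 (mod 121)
107^10 ≡ 78 (mod 121)
107^11 ≡ 118 (mod 121)
107^22 ≡ 9 (mod 121)
107^55 ≡ 120 (mod 121)
107^110 ≡ 1 (mod 121) ✓
So ord_121(107) = 110.

110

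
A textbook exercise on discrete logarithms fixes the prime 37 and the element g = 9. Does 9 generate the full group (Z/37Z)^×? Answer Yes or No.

φ(37) = 37 − 1 = 36 = 2^2 · 3^2.
Test 9^(36/q) mod 37 for each prime factor q of 36:
9^18 ≡ 1 (mod 37)  [q = 2: ≡ 1 ✗]
9^12 ≡ 26 (mod 37)  [q = 3: ≢ 1 ✓]
9^18 ≡ 1 shows ord(9) | 18, strictly less than φ(37); not a primitive root.

No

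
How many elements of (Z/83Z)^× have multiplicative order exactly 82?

40

φ(83) = 83 − 1 = 82 = 2 · 41.
(Z/83Z)^× is cyclic (|G| = 82); a cyclic group of order m has exactly φ(d) elements of each order d | m, and none otherwise.
82 = 2 · 41 divides 82, and φ(82) = 40.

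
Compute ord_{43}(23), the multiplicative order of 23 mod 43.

21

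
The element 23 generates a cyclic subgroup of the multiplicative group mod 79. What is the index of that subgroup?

26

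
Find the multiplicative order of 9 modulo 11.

5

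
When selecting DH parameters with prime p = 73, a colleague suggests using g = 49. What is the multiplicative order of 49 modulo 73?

Since 49 ∈ (Z/73Z)^×, its order divides φ(73) = 73 − 1 = 72 = 2^3 · 3^2.
Divisors of 72: 1, 2, 3, 4, 6, 8, 9, 12, 18, 24, 36, 72.
Compute 49^d (mod 73) for the divisors d until we hit 1:
49^1 ≡ 49 (mod 73)
49^2 ≡ 65 (mod 73)
49^3 ≡ 46 (mod 73)
49^4 ≡ 64 (mod 73)
49^6 ≡ 72 (mod 73)
49^8 ≡ 8 (mod 73)
49^9 ≡ 27 (mod 73)
49^12 ≡ 1 (mod 73) ✓
Therefore the multiplicative order of 49 modulo 73 is 12.

12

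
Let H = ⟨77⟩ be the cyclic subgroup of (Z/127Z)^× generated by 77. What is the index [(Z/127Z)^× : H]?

ord(77) | φ(127) = 127 − 1 = 126 = 2 · 3^2 · 7.
Divisors of 126: 1, 2, 3, 6, 7, 9, 14, 18, 21, 42, 63, 126.
Evaluate successive powers at the divisors of 126:
77^1 ≡ 77 (mod 127)
77^2 ≡ 87 (mod 127)
77^3 ≡ 95 (mod 127)
77^6 ≡ 8 (mod 127)
77^7 ≡ 108 (mod 127)
77^9 ≡ 125 (mod 127)
77^14 ≡ 107 (mod 127)
77^18 ≡ 4 (mod 127)
77^21 ≡ 126 (mod 127)
77^42 ≡ 1 (mod 127) ✓
Thus |⟨77⟩| = ord(77) = 42.
Index = |(Z/127Z)^×| / |⟨77⟩| = 126 / 42 = 3.

3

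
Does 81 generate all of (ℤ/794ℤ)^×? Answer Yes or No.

No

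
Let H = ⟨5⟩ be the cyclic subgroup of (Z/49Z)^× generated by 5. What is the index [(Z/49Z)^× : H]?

ord(5) | φ(49) = φ(7^2) = 7·(7−1) = 42 = 2 · 3 · 7.
Divisors of 42: 1, 2, 3, 6, 7, 14, 21, 42.
Evaluate successive powers at the divisors of 42:
5^1 ≡ 5
5^2 ≡ 25
5^3 ≡ 27
5^6 ≡ 43
5^7 ≡ 19
5^14 ≡ 18
5^21 ≡ 48
5^42 ≡ 1
So ord_49(5) = 42, hence |⟨5⟩| = 42.
The index is φ(49) / ord(5) = 42 / 42 = 1.

1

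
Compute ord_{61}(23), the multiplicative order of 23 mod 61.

The order of 23 must divide φ(61) = 61 − 1 = 60 = 2^2 · 3 · 5.
Divisors of 60: 1, 2, 3, 4, 5, 6, 10, 12, 15, 20, 30, 60.
Evaluate successive powers at the divisors of 60:
23^1 ≡ 23 (mod 61)
23^2 ≡ 41 (mod 61)
23^3 ≡ 28 (mod 61)
23^4 ≡ 34 (mod 61)
23^5 ≡ 50 (mod 61)
23^6 ≡ 52 (mod 61)
23^10 ≡ 60 (mod 61)
23^12 ≡ 20 (mod 61)
23^15 ≡ 11 (mod 61)
23^20 ≡ 1 (mod 61) ✓
So ord_61(23) = 20.

20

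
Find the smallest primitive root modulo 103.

φ(103) = 103 − 1 = 102 = 2 · 3 · 17.
Test candidates g = 2, 3, … against the prime factors q ∈ {2, 3, 17} of φ(103): g is a generator iff g^(102/q) ≢ 1 for every such q.
g = 2: 2^51 ≡ 1 — hits 1, so not a primitive root.
g = 3: 3^51 ≡ 102; 3^34 ≡ 1 — hits 1, so not a primitive root.
g = 4: 4^51 ≡ 1 — hits 1, so not a primitive root.
g = 5: 5^51 ≡ 102; 5^34 ≡ 56; 5^6 ≡ 72 — none is 1, so 5 is a primitive root.
So 5 is the smallest generator of (Z/103Z)^×.

5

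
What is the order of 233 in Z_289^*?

272

ord(233) | φ(289) = φ(17^2) = 17·(17−1) = 272 = 2^4 · 17.
Divisors of 272: 1, 2, 4, 8, 16, 17, 34, 68, 136, 272.
Test each divisor d:
233^1 ≡ 233 (mod 289)
233^2 ≡ 246 (mod 289)
233^4 ≡ 115 (mod 289)
233^8 ≡ 220 (mod 289)
233^16 ≡ 137 (mod 289)
233^17 ≡ 131 (mod 289)
233^34 ≡ 110 (mod 289)
233^68 ≡ 251 (mod 289)
233^136 ≡ 288 (mod 289)
233^272 ≡ 1 (mod 289) ✓
Therefore the multiplicative order of 233 modulo 289 is 272.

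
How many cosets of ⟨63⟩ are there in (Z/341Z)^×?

30

ord(63) | φ(341) = φ(11·31) = (11−1)·(31−1) = 10·30 = 300 = 2^2 · 3 · 5^2.
Divisors of 300: 1, 2, 3, 4, 5, 6, 10, 12, 15, 20, 25, 30, 50, 60, 75, 100, 150, 300.
Evaluate successive powers at the divisors of 300:
63^1 ≡ 63
63^2 ≡ 218
63^3 ≡ 94
63^4 ≡ 125
63^5 ≡ 32
63^6 ≡ 311
63^10 ≡ 1
Thus |⟨63⟩| = ord(63) = 10.
[(Z/341Z)^× : ⟨63⟩] = 300/10 = 30.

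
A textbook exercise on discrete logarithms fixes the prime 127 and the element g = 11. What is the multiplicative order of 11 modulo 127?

63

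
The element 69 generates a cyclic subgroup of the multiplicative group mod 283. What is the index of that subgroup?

1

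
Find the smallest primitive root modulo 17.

φ(17) = 17 − 1 = 16 = 2^4.
Test candidates g = 2, 3, … against the prime factors q ∈ {2} of φ(17): g is a generator iff g^(16/q) ≢ 1 for every such q.
g = 2: 2^8 ≡ 1 — hits 1, so not a primitive root.
g = 3: 3^8 ≡ 16 — none is 1, so 3 is a primitive root.
So 3 is the smallest generator of (Z/17Z)^×.

3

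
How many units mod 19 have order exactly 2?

1

φ(19) = 19 − 1 = 18 = 2 · 3^2.
(Z/19Z)^× is cyclic (|G| = 18); a cyclic group of order m has exactly φ(d) elements of each order d | m, and none otherwise.
2 | 18, and φ(2) = 2 − 1 = 1.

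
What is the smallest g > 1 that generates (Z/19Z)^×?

2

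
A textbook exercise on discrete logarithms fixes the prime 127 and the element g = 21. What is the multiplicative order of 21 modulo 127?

63

Since 21 ∈ (Z/127Z)^×, its order divides φ(127) = 127 − 1 = 126 = 2 · 3^2 · 7.
Divisors of 126: 1, 2, 3, 6, 7, 9, 14, 18, 21, 42, 63, 126.
Test each divisor d:
21^1 ≡ 21 (mod 127)
21^2 ≡ 60 (mod 127)
21^3 ≡ 117 (mod 127)
21^6 ≡ 100 (mod 127)
21^7 ≡ 68 (mod 127)
21^9 ≡ 16 (mod 127)
21^14 ≡ 52 (mod 127)
21^18 ≡ 2 (mod 127)
21^21 ≡ 107 (mod 127)
21^42 ≡ 19 (mod 127)
21^63 ≡ 1 (mod 127) ✓
The smallest such exponent is 63, so the order of 21 is 63.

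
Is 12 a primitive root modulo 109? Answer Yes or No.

No

φ(109) = 109 − 1 = 108 = 2^2 · 3^3.
It suffices to check that the order of 12 is not a proper divisor of 108: compute 12^(108/q) for q ∈ {2, 3}.
12^54 ≡ 1 (mod 109)  [q = 2: ≡ 1 ✗]
12^36 ≡ 63 (mod 109)  [q = 3: ≢ 1 ✓]
The check at q = 2 fails, so 12 generates a proper subgroup.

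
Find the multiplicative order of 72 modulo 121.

110

By Lagrange's theorem, ord_121(72) divides φ(121) = φ(11^2) = 11·(11−1) = 110 = 2 · 5 · 11.
Divisors of 110: 1, 2, 5, 10, 11, 22, 55, 110.
Check 72^d mod 121 for each divisor in increasing order:
72^1 ≡ 72 (mod 121)
72^2 ≡ 102 (mod 121)
72^5 ≡ 98 (mod 121)
72^10 ≡ 45 (mod 121)
72^11 ≡ 94 (mod 121)
72^22 ≡ 3 (mod 121)
72^55 ≡ 120 (mod 121)
72^110 ≡ 1 (mod 121) ✓
The smallest such exponent is 110, so the order of 72 is 110.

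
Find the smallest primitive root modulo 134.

φ(134) = φ(2)·φ(67) = 1·66 = 66 = 2 · 3 · 11.
g is a primitive root iff g^(66/q) ≢ 1 (mod 134) for each prime q ∈ {2, 3, 11}.
g = 2: gcd(2, 134) = 2 > 1, not a unit — skip.
g = 3: 3^33 ≡ 133; 3^22 ≡ 1 — hits 1, so not a primitive root.
g = 4: gcd(4, 134) = 2 > 1, not a unit — skip.
g = 5: 5^33 ≡ 133; 5^22 ≡ 1 — hits 1, so not a primitive root.
g = 6: gcd(6, 134) = 2 > 1, not a unit — skip.
g = 7: 7^33 ≡ 133; 7^22 ≡ 29; 7^6 ≡ 131 — none is 1, so 7 is a primitive root.
So 7 is the smallest generator of (Z/134Z)^×.

7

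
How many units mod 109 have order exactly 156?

φ(109) = 109 − 1 = 108 = 2^2 · 3^3.
(Z/109Z)^× is cyclic (|G| = 108); a cyclic group of order m has exactly φ(d) elements of each order d | m, and none otherwise.
Since 156 ∤ 108, the count is 0.

0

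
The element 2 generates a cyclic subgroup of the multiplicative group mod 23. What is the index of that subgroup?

2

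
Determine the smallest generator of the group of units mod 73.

φ(73) = 73 − 1 = 72 = 2^3 · 3^2.
g is a primitive root iff g^(72/q) ≢ 1 (mod 73) for each prime q ∈ {2, 3}.
g = 2: 2^36 ≡ 1 — hits 1, so not a primitive root.
g = 3: 3^36 ≡ 1 — hits 1, so not a primitive root.
g = 4: 4^36 ≡ 1 — hits 1, so not a primitive root.
g = 5: 5^36 ≡ 72; 5^24 ≡ 8 — none is 1, so 5 is a primitive root.
Hence the least primitive root of 73 is 5.

5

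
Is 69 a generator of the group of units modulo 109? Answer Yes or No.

Yes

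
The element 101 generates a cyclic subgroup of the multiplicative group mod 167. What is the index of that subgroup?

1

The order of 101 must divide φ(167) = 167 − 1 = 166 = 2 · 83.
Divisors of 166: 1, 2, 83, 166.
Test each divisor d:
101^1 ≡ 101 (mod 167)
101^2 ≡ 14 (mod 167)
101^83 ≡ 166 (mod 167)
101^166 ≡ 1 (mod 167) ✓
So ord_167(101) = 166, hence |⟨101⟩| = 166.
The index is φ(167) / ord(101) = 166 / 166 = 1.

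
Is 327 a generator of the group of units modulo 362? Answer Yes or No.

No

φ(362) = φ(2)·φ(181) = 1·180 = 180 = 2^2 · 3^2 · 5.
An element g generates (Z/362Z)^× iff g^(180/q) ≢ 1 (mod 362) for each prime q ∈ {2, 3, 5}.
327^90 ≡ 361 (mod 362)  [q = 2: ≢ 1 ✓]
327^60 ≡ 1 (mod 362)  [q = 3: ≡ 1 ✗]
327^36 ≡ 59 (mod 362)  [q = 5: ≢ 1 ✓]
The check at q = 3 fails, so 327 generates a proper subgroup.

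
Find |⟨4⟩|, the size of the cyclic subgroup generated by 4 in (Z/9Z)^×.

3

The order of 4 must divide φ(9) = φ(3^2) = 3·(3−1) = 6 = 2 · 3.
Divisors of 6: 1, 2, 3, 6.
Compute 4^d (mod 9) for the divisors d until we hit 1:
4^1 ≡ 4 (mod 9)
4^2 ≡ 7 (mod 9)
4^3 ≡ 1 (mod 9) ✓
The smallest such exponent is 3, so the order of 4 is 3.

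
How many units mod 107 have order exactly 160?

0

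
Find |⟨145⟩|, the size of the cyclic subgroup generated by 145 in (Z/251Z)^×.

250

Since 145 ∈ (Z/251Z)^×, its order divides φ(251) = 251 − 1 = 250 = 2 · 5^3.
Divisors of 250: 1, 2, 5, 10, 25, 50, 125, 250.
Compute 145^d (mod 251) for the divisors d until we hit 1:
145^1 ≡ 145 (mod 251)
145^2 ≡ 192 (mod 251)
145^5 ≡ 235 (mod 251)
145^10 ≡ 5 (mod 251)
145^25 ≡ 102 (mod 251)
145^50 ≡ 113 (mod 251)
145^125 ≡ 250 (mod 251)
145^250 ≡ 1 (mod 251) ✓
Therefore the multiplicative order of 145 modulo 251 is 250.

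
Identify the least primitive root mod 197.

2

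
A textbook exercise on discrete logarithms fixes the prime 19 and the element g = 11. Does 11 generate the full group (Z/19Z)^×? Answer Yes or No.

No

φ(19) = 19 − 1 = 18 = 2 · 3^2.
An element g generates (Z/19Z)^× iff g^(18/q) ≢ 1 (mod 19) for each prime q ∈ {2, 3}.
11^9 ≡ 1 (mod 19)  [q = 2: ≡ 1 ✗]
11^6 ≡ 1 (mod 19)  [q = 3: ≡ 1 ✗]
The check at q = 2 fails, so 11 generates a proper subgroup.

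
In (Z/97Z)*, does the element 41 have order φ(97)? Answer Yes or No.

Yes

φ(97) = 97 − 1 = 96 = 2^5 · 3.
It suffices to check that the order of 41 is not a proper divisor of 96: compute 41^(96/q) for q ∈ {2, 3}.
41^48 ≡ 96 (mod 97)  [q = 2: ≢ 1 ✓]
41^32 ≡ 35 (mod 97)  [q = 3: ≢ 1 ✓]
All checks pass, so 41 has order 96 and is a primitive root modulo 97.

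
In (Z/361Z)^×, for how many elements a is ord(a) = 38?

18

φ(361) = φ(19^2) = 19·(19−1) = 342 = 2 · 3^2 · 19.
(Z/361Z)^× is cyclic (|G| = 342); a cyclic group of order m has exactly φ(d) elements of each order d | m, and none otherwise.
38 = 2 · 19 divides 342, and φ(38) = 18.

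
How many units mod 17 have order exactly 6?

φ(17) = 17 − 1 = 16 = 2^4.
Since (Z/17Z)^× is cyclic of order 16, the number of elements of order d is φ(d) when d | 16 and 0 otherwise.
Since 6 ∤ 16, the count is 0.

0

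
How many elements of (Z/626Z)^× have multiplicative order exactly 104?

48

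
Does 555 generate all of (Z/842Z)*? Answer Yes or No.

Yes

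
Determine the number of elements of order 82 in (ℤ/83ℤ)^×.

40

φ(83) = 83 − 1 = 82 = 2 · 41.
Since (Z/83Z)^× is cyclic of order 82, the number of elements of order d is φ(d) when d | 82 and 0 otherwise.
82 = 2 · 41 divides 82, and φ(82) = 40.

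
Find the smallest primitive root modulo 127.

3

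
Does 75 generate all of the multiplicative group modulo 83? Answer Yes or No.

φ(83) = 83 − 1 = 82 = 2 · 41.
It suffices to check that the order of 75 is not a proper divisor of 82: compute 75^(82/q) for q ∈ {2, 41}.
75^41 ≡ 1 (mod 83)  [q = 2: ≡ 1 ✗]
75^2 ≡ 64 (mod 83)  [q = 41: ≢ 1 ✓]
Since 75^41 ≡ 1, the order of 75 divides 41 < 82, so 75 is not a primitive root.

No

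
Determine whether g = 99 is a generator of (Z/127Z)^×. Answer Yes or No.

No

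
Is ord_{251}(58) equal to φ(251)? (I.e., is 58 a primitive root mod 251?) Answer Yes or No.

No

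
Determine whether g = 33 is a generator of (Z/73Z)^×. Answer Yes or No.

Yes

φ(73) = 73 − 1 = 72 = 2^3 · 3^2.
An element g generates (Z/73Z)^× iff g^(72/q) ≢ 1 (mod 73) for each prime q ∈ {2, 3}.
33^36 ≡ 72 (mod 73)  [q = 2: ≢ 1 ✓]
33^24 ≡ 8 (mod 73)  [q = 3: ≢ 1 ✓]
None equal 1, so ord_73(33) = 72: 33 is a primitive root.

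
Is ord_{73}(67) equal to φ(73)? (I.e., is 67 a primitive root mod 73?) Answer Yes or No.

No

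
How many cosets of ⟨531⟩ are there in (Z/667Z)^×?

4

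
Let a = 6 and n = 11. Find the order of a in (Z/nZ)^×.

ord(6) | φ(11) = 11 − 1 = 10 = 2 · 5.
Divisors of 10: 1, 2, 5, 10.
Compute 6^d (mod 11) for the divisors d until we hit 1:
6^1 ≡ 6
6^2 ≡ 3
6^5 ≡ 10
6^10 ≡ 1
Hence ord(6) = 10.

10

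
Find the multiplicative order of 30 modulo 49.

3

Since 30 ∈ (Z/49Z)^×, its order divides φ(49) = φ(7^2) = 7·(7−1) = 42 = 2 · 3 · 7.
Divisors of 42: 1, 2, 3, 6, 7, 14, 21, 42.
Test each divisor d:
30^1 ≡ 30 (mod 49)
30^2 ≡ 18 (mod 49)
30^3 ≡ 1 (mod 49) ✓
So ord_49(30) = 3.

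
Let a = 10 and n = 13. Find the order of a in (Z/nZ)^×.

ord(10) | φ(13) = 13 − 1 = 12 = 2^2 · 3.
Divisors of 12: 1, 2, 3, 4, 6, 12.
Test each divisor d:
10^1 ≡ 10 (mod 13)
10^2 ≡ 9 (mod 13)
10^3 ≡ 12 (mod 13)
10^4 ≡ 3 (mod 13)
10^6 ≡ 1 (mod 13) ✓
Hence ord(10) = 6.

6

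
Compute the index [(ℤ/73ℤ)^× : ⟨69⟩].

4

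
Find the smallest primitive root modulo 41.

6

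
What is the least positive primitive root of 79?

3

φ(79) = 79 − 1 = 78 = 2 · 3 · 13.
g is a primitive root iff g^(78/q) ≢ 1 (mod 79) for each prime q ∈ {2, 3, 13}.
g = 2: 2^39 ≡ 1 — hits 1, so not a primitive root.
g = 3: 3^39 ≡ 78; 3^26 ≡ 23; 3^6 ≡ 18 — none is 1, so 3 is a primitive root.
The smallest primitive root modulo 79 is 3.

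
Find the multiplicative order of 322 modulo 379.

The order of 322 must divide φ(379) = 379 − 1 = 378 = 2 · 3^3 · 7.
Divisors of 378: 1, 2, 3, 6, 7, 9, 14, 18, 21, 27, 42, 54, 63, 126, 189, 378.
Test each divisor d:
322^1 ≡ 322 (mod 379)
322^2 ≡ 217 (mod 379)
322^3 ≡ 138 (mod 379)
322^6 ≡ 94 (mod 379)
322^7 ≡ 327 (mod 379)
322^9 ≡ 86 (mod 379)
322^14 ≡ 51 (mod 379)
322^18 ≡ 195 (mod 379)
322^21 ≡ 1 (mod 379) ✓
Hence ord(322) = 21.

21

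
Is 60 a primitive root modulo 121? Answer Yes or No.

No

φ(121) = φ(11^2) = 11·(11−1) = 110 = 2 · 5 · 11.
Test 60^(110/q) mod 121 for each prime factor q of 110:
60^55 ≡ 1 (mod 121)  [q = 2: ≡ 1 ✗]
60^22 ≡ 3 (mod 121)  [q = 5: ≢ 1 ✓]
60^10 ≡ 67 (mod 121)  [q = 11: ≢ 1 ✓]
The check at q = 2 fails, so 60 generates a proper subgroup.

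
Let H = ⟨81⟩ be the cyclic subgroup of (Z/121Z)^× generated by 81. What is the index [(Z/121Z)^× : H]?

22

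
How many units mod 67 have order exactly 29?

0

φ(67) = 67 − 1 = 66 = 2 · 3 · 11.
In a cyclic group of order 66, there are φ(d) elements of order d for each divisor d of 66, and zero for non-divisors.
29 does not divide 66, so no element of (Z/67Z)^× has order 29.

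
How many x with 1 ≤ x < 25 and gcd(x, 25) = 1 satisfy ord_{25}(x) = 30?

0

φ(25) = φ(5^2) = 5·(5−1) = 20 = 2^2 · 5.
(Z/25Z)^× is cyclic (|G| = 20); a cyclic group of order m has exactly φ(d) elements of each order d | m, and none otherwise.
Here 20 is not a multiple of 30, so there are no elements of order 30.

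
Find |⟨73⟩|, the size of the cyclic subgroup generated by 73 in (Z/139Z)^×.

138

Since 73 ∈ (Z/139Z)^×, its order divides φ(139) = 139 − 1 = 138 = 2 · 3 · 23.
Divisors of 138: 1, 2, 3, 6, 23, 46, 69, 138.
Check 73^d mod 139 for each divisor in increasing order:
73^1 ≡ 73 (mod 139)
73^2 ≡ 47 (mod 139)
73^3 ≡ 95 (mod 139)
73^6 ≡ 129 (mod 139)
73^23 ≡ 97 (mod 139)
73^46 ≡ 96 (mod 139)
73^69 ≡ 138 (mod 139)
73^138 ≡ 1 (mod 139) ✓
Therefore the multiplicative order of 73 modulo 139 is 138.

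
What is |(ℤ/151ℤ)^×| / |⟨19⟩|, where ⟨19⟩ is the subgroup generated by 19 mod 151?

ord(19) | φ(151) = 151 − 1 = 150 = 2 · 3 · 5^2.
Divisors of 150: 1, 2, 3, 5, 6, 10, 15, 25, 30, 50, 75, 150.
Compute 19^d (mod 151) for the divisors d until we hit 1:
19^1 ≡ 19
19^2 ≡ 59
19^3 ≡ 64
19^5 ≡ 1
So ord_151(19) = 5, hence |⟨19⟩| = 5.
[(Z/151Z)^× : ⟨19⟩] = 150/5 = 30.

30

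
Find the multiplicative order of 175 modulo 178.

88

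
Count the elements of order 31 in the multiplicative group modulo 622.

30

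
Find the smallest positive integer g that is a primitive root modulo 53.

2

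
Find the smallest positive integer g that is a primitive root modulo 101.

φ(101) = 101 − 1 = 100 = 2^2 · 5^2.
Test candidates g = 2, 3, … against the prime factors q ∈ {2, 5} of φ(101): g is a generator iff g^(100/q) ≢ 1 for every such q.
g = 2: 2^50 ≡ 100; 2^20 ≡ 95 — none is 1, so 2 is a primitive root.
So 2 is the smallest generator of (Z/101Z)^×.

2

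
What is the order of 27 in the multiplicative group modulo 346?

172

Since 27 ∈ (Z/346Z)^×, its order divides φ(346) = φ(2)·φ(173) = 1·172 = 172 = 2^2 · 43.
Divisors of 172: 1, 2, 4, 43, 86, 172.
Evaluate successive powers at the divisors of 172:
27^1 ≡ 27 (mod 346)
27^2 ≡ 37 (mod 346)
27^4 ≡ 331 (mod 346)
27^43 ≡ 253 (mod 346)
27^86 ≡ 345 (mod 346)
27^172 ≡ 1 (mod 346) ✓
Hence ord(27) = 172.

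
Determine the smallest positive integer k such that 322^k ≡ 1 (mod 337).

336

Since 322 ∈ (Z/337Z)^×, its order divides φ(337) = 337 − 1 = 336 = 2^4 · 3 · 7.
Divisors of 336: 1, 2, 3, 4, 6, 7, 8, 12, 14, 16, 21, 24, 28, 42, 48, 56, 84, 112, 168, 336.
Evaluate successive powers at the divisors of 336:
322^1 ≡ 322
322^2 ≡ 225
322^3 ≡ 332
322^4 ≡ 75
322^6 ≡ 25
322^7 ≡ 299
322^8 ≡ 233
322^12 ≡ 288
322^14 ≡ 96
322^16 ≡ 32
322^21 ≡ 59
322^24 ≡ 42
322^28 ≡ 117
322^42 ≡ 111
322^48 ≡ 79
322^56 ≡ 209
322^84 ≡ 189
322^112 ≡ 208
322^168 ≡ 336
322^336 ≡ 1
The smallest such exponent is 336, so the order of 322 is 336.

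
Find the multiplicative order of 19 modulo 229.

57

The order of 19 must divide φ(229) = 229 − 1 = 228 = 2^2 · 3 · 19.
Divisors of 228: 1, 2, 3, 4, 6, 12, 19, 38, 57, 76, 114, 228.
Check 19^d mod 229 for each divisor in increasing order:
19^1 ≡ 19
19^2 ≡ 132
19^3 ≡ 218
19^4 ≡ 20
19^6 ≡ 121
19^12 ≡ 214
19^19 ≡ 94
19^38 ≡ 134
19^57 ≡ 1
Hence ord(19) = 57.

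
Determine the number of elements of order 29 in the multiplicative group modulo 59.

28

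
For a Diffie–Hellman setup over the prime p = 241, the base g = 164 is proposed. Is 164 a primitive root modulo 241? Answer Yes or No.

φ(241) = 241 − 1 = 240 = 2^4 · 3 · 5.
Test 164^(240/q) mod 241 for each prime factor q of 240:
164^120 ≡ 1 (mod 241)  [q = 2: ≡ 1 ✗]
164^80 ≡ 225 (mod 241)  [q = 3: ≢ 1 ✓]
164^48 ≡ 91 (mod 241)  [q = 5: ≢ 1 ✓]
The check at q = 2 fails, so 164 generates a proper subgroup.

No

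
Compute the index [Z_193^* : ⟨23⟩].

6

The order of 23 must divide φ(193) = 193 − 1 = 192 = 2^6 · 3.
Divisors of 192: 1, 2, 3, 4, 6, 8, 12, 16, 24, 32, 48, 64, 96, 192.
Check 23^d mod 193 for each divisor in increasing order:
23^1 ≡ 23 (mod 193)
23^2 ≡ 143 (mod 193)
23^3 ≡ 8 (mod 193)
23^4 ≡ 184 (mod 193)
23^6 ≡ 64 (mod 193)
23^8 ≡ 81 (mod 193)
23^12 ≡ 43 (mod 193)
23^16 ≡ 192 (mod 193)
23^24 ≡ 112 (mod 193)
23^32 ≡ 1 (mod 193) ✓
The order of 23 is 32, so the subgroup it generates has 32 elements.
[(Z/193Z)^× : ⟨23⟩] = 192/32 = 6.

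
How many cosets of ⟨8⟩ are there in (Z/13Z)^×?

Since 8 ∈ (Z/13Z)^×, its order divides φ(13) = 13 − 1 = 12 = 2^2 · 3.
Divisors of 12: 1, 2, 3, 4, 6, 12.
Check 8^d mod 13 for each divisor in increasing order:
8^1 ≡ 8 (mod 13)
8^2 ≡ 12 (mod 13)
8^3 ≡ 5 (mod 13)
8^4 ≡ 1 (mod 13) ✓
So ord_13(8) = 4, hence |⟨8⟩| = 4.
Index = |(Z/13Z)^×| / |⟨8⟩| = 12 / 4 = 3.

3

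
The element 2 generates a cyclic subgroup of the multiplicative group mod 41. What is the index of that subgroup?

2

Since 2 ∈ (Z/41Z)^×, its order divides φ(41) = 41 − 1 = 40 = 2^3 · 5.
Divisors of 40: 1, 2, 4, 5, 8, 10, 20, 40.
Compute 2^d (mod 41) for the divisors d until we hit 1:
2^1 ≡ 2 (mod 41)
2^2 ≡ 4 (mod 41)
2^4 ≡ 16 (mod 41)
2^5 ≡ 32 (mod 41)
2^8 ≡ 10 (mod 41)
2^10 ≡ 40 (mod 41)
2^20 ≡ 1 (mod 41) ✓
Thus |⟨2⟩| = ord(2) = 20.
Index = |(Z/41Z)^×| / |⟨2⟩| = 40 / 20 = 2.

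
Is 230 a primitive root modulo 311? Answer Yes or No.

Yes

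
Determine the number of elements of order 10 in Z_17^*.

φ(17) = 17 − 1 = 16 = 2^4.
Since (Z/17Z)^× is cyclic of order 16, the number of elements of order d is φ(d) when d | 16 and 0 otherwise.
Since 10 ∤ 16, the count is 0.

0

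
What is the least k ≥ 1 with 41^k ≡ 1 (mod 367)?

183

ord(41) | φ(367) = 367 − 1 = 366 = 2 · 3 · 61.
Divisors of 366: 1, 2, 3, 6, 61, 122, 183, 366.
Check 41^d mod 367 for each divisor in increasing order:
41^1 ≡ 41 (mod 367)
41^2 ≡ 213 (mod 367)
41^3 ≡ 292 (mod 367)
41^6 ≡ 120 (mod 367)
41^61 ≡ 83 (mod 367)
41^122 ≡ 283 (mod 367)
41^183 ≡ 1 (mod 367) ✓
Hence ord(41) = 183.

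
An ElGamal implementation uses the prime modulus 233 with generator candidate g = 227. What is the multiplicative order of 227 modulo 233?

The order of 227 must divide φ(233) = 233 − 1 = 232 = 2^3 · 29.
Divisors of 232: 1, 2, 4, 8, 29, 58, 116, 232.
Compute 227^d (mod 233) for the divisors d until we hit 1:
227^1 ≡ 227 (mod 233)
227^2 ≡ 36 (mod 233)
227^4 ≡ 131 (mod 233)
227^8 ≡ 152 (mod 233)
227^29 ≡ 12 (mod 233)
227^58 ≡ 144 (mod 233)
227^116 ≡ 232 (mod 233)
227^232 ≡ 1 (mod 233) ✓
So ord_233(227) = 232.

232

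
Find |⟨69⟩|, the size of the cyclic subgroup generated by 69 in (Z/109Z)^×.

108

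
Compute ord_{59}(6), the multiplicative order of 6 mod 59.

58

Since 6 ∈ (Z/59Z)^×, its order divides φ(59) = 59 − 1 = 58 = 2 · 29.
Divisors of 58: 1, 2, 29, 58.
Test each divisor d:
6^1 ≡ 6
6^2 ≡ 36
6^29 ≡ 58
6^58 ≡ 1
Hence ord(6) = 58.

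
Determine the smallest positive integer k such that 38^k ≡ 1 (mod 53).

26

The order of 38 must divide φ(53) = 53 − 1 = 52 = 2^2 · 13.
Divisors of 52: 1, 2, 4, 13, 26, 52.
Test each divisor d:
38^1 ≡ 38
38^2 ≡ 13
38^4 ≡ 10
38^13 ≡ 52
38^26 ≡ 1
The smallest such exponent is 26, so the order of 38 is 26.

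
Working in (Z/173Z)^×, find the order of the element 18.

ord(18) | φ(173) = 173 − 1 = 172 = 2^2 · 43.
Divisors of 172: 1, 2, 4, 43, 86, 172.
Evaluate successive powers at the divisors of 172:
18^1 ≡ 18
18^2 ≡ 151
18^4 ≡ 138
18^43 ≡ 93
18^86 ≡ 172
18^172 ≡ 1
Therefore the multiplicative order of 18 modulo 173 is 172.

172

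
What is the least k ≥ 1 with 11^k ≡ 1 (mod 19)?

3

ord(11) | φ(19) = 19 − 1 = 18 = 2 · 3^2.
Divisors of 18: 1, 2, 3, 6, 9, 18.
Check 11^d mod 19 for each divisor in increasing order:
11^1 ≡ 11 (mod 19)
11^2 ≡ 7 (mod 19)
11^3 ≡ 1 (mod 19) ✓
The smallest such exponent is 3, so the order of 11 is 3.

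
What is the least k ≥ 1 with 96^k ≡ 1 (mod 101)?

By Lagrange's theorem, ord_101(96) divides φ(101) = 101 − 1 = 100 = 2^2 · 5^2.
Divisors of 100: 1, 2, 4, 5, 10, 20, 25, 50, 100.
Evaluate successive powers at the divisors of 100:
96^1 ≡ 96 (mod 101)
96^2 ≡ 25 (mod 101)
96^4 ≡ 19 (mod 101)
96^5 ≡ 6 (mod 101)
96^10 ≡ 36 (mod 101)
96^20 ≡ 84 (mod 101)
96^25 ≡ 100 (mod 101)
96^50 ≡ 1 (mod 101) ✓
The smallest such exponent is 50, so the order of 96 is 50.

50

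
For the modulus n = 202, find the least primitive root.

3

φ(202) = φ(2)·φ(101) = 1·100 = 100 = 2^2 · 5^2.
g is a primitive root iff g^(100/q) ≢ 1 (mod 202) for each prime q ∈ {2, 5}.
g = 2: gcd(2, 202) = 2 > 1, not a unit — skip.
g = 3: 3^50 ≡ 201; 3^20 ≡ 185 — none is 1, so 3 is a primitive root.
The smallest primitive root modulo 202 is 3.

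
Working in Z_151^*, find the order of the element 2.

15

By Lagrange's theorem, ord_151(2) divides φ(151) = 151 − 1 = 150 = 2 · 3 · 5^2.
Divisors of 150: 1, 2, 3, 5, 6, 10, 15, 25, 30, 50, 75, 150.
Test each divisor d:
2^1 ≡ 2 (mod 151)
2^2 ≡ 4 (mod 151)
2^3 ≡ 8 (mod 151)
2^5 ≡ 32 (mod 151)
2^6 ≡ 64 (mod 151)
2^10 ≡ 118 (mod 151)
2^15 ≡ 1 (mod 151) ✓
Hence ord(2) = 15.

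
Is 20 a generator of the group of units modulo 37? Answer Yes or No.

Yes

φ(37) = 37 − 1 = 36 = 2^2 · 3^2.
It suffices to check that the order of 20 is not a proper divisor of 36: compute 20^(36/q) for q ∈ {2, 3}.
20^18 ≡ 36 (mod 37)  [q = 2: ≢ 1 ✓]
20^12 ≡ 26 (mod 37)  [q = 3: ≢ 1 ✓]
None equal 1, so ord_37(20) = 36: 20 is a primitive root.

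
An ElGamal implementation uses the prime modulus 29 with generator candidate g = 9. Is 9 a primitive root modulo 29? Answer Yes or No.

No

φ(29) = 29 − 1 = 28 = 2^2 · 7.
It suffices to check that the order of 9 is not a proper divisor of 28: compute 9^(28/q) for q ∈ {2, 7}.
9^14 ≡ 1 (mod 29)  [q = 2: ≡ 1 ✗]
9^4 ≡ 7 (mod 29)  [q = 7: ≢ 1 ✓]
9^14 ≡ 1 shows ord(9) | 14, strictly less than φ(29); not a primitive root.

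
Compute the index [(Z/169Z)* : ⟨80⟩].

ord(80) | φ(169) = φ(13^2) = 13·(13−1) = 156 = 2^2 · 3 · 13.
Divisors of 156: 1, 2, 3, 4, 6, 12, 13, 26, 39, 52, 78, 156.
Evaluate successive powers at the divisors of 156:
80^1 ≡ 80 (mod 169)
80^2 ≡ 147 (mod 169)
80^3 ≡ 99 (mod 169)
80^4 ≡ 146 (mod 169)
80^6 ≡ 168 (mod 169)
80^12 ≡ 1 (mod 169) ✓
Thus |⟨80⟩| = ord(80) = 12.
Index = |(Z/169Z)^×| / |⟨80⟩| = 156 / 12 = 13.

13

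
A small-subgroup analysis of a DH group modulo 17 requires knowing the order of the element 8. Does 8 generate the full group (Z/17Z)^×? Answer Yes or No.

φ(17) = 17 − 1 = 16 = 2^4.
Test 8^(16/q) mod 17 for each prime factor q of 16:
8^8 ≡ 1 (mod 17)  [q = 2: ≡ 1 ✗]
8^8 ≡ 1 shows ord(8) | 8, strictly less than φ(17); not a primitive root.

No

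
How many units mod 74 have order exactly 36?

12

φ(74) = φ(2)·φ(37) = 1·36 = 36 = 2^2 · 3^2.
(Z/74Z)^× is cyclic (|G| = 36); a cyclic group of order m has exactly φ(d) elements of each order d | m, and none otherwise.
36 = 2^2 · 3^2 divides 36, and φ(36) = 12.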